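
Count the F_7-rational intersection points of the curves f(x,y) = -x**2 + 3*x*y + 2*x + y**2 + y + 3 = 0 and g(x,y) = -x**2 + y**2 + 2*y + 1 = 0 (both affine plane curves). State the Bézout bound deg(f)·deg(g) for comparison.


Common zeros: {(1, 5), (6, 0)}; count = 2; Bézout bound = 4.

deg(f) = 2, deg(g) = 2, so Bézout bound = 4.
Scan x ∈ F_7. For each x, list the y ∈ F_7 with f(x, y) ≡ 0 and those with g(x, y) ≡ 0 (mod 7); the common zeros in that column are the intersection.
  x = 0: f ≡ 0 at y ∈ ∅; g ≡ 0 at y ∈ {6}; common: ∅.
  x = 1: f ≡ 0 at y ∈ {5}; g ≡ 0 at y ∈ {0, 5}; common: {5}.
  x = 2: f ≡ 0 at y ∈ {2, 5}; g ≡ 0 at y ∈ {1, 4}; common: ∅.
  x = 3: f ≡ 0 at y ∈ {0, 4}; g ≡ 0 at y ∈ {2, 3}; common: ∅.
  x = 4: f ≡ 0 at y ∈ {4}; g ≡ 0 at y ∈ {2, 3}; common: ∅.
  x = 5: f ≡ 0 at y ∈ ∅; g ≡ 0 at y ∈ {1, 4}; common: ∅.
  x = 6: f ≡ 0 at y ∈ {0, 2}; g ≡ 0 at y ∈ {0, 5}; common: {0}.
Collecting: common zeros = {(1, 5), (6, 0)}, so the count is 2.
Comparison with the Bézout bound: 2 ≤ 4 = deg(f)·deg(g), as expected for curves with no common component (the affine F_7-count falls short of the bound because intersections may lie at infinity, over extension fields, or carry multiplicity).


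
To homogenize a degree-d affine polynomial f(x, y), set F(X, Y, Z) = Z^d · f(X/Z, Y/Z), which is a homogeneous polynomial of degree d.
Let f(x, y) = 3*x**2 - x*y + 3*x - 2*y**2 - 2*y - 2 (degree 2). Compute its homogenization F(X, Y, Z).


F(X, Y, Z) = 3*X**2 - X*Y + 3*X*Z - 2*Y**2 - 2*Y*Z - 2*Z**2

deg(f) = 2.
Substitute x = X/Z, y = Y/Z into f, then multiply by Z^2.
  monomial 3·x^2·y^0 ↦ 3·X^2·Y^0·Z^0.
  monomial -1·x^1·y^1 ↦ -1·X^1·Y^1·Z^0.
  monomial 3·x^1·y^0 ↦ 3·X^1·Y^0·Z^1.
  monomial -2·x^0·y^2 ↦ -2·X^0·Y^2·Z^0.
  monomial -2·x^0·y^1 ↦ -2·X^0·Y^1·Z^1.
  monomial -2·x^0·y^0 ↦ -2·X^0·Y^0·Z^2.
Collecting: F(X, Y, Z) = 3*X**2 - X*Y + 3*X*Z - 2*Y**2 - 2*Y*Z - 2*Z**2.


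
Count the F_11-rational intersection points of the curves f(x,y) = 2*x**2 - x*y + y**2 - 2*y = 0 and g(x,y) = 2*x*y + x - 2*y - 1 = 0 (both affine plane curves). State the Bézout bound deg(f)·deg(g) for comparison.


Common zeros: {(1, 1), (1, 2), (9, 5), (10, 5)}; count = 4; Bézout bound = 4.

deg(f) = 2, deg(g) = 2, so Bézout bound = 4.
Scan x ∈ F_11. For each x, list the y ∈ F_11 with f(x, y) ≡ 0 and those with g(x, y) ≡ 0 (mod 11); the common zeros in that column are the intersection.
  x = 0: f ≡ 0 at y ∈ {0, 2}; g ≡ 0 at y ∈ {5}; common: ∅.
  x = 1: f ≡ 0 at y ∈ {1, 2}; g ≡ 0 at y ∈ {0, 1, 2, 3, 4, 5, 6, 7, 8, 9, 10}; common: {1, 2}.
  x = 2: f ≡ 0 at y ∈ ∅; g ≡ 0 at y ∈ {5}; common: ∅.
  x = 3: f ≡ 0 at y ∈ ∅; g ≡ 0 at y ∈ {5}; common: ∅.
  x = 4: f ≡ 0 at y ∈ ∅; g ≡ 0 at y ∈ {5}; common: ∅.
  x = 5: f ≡ 0 at y ∈ {1, 6}; g ≡ 0 at y ∈ {5}; common: ∅.
  x = 6: f ≡ 0 at y ∈ ∅; g ≡ 0 at y ∈ {5}; common: ∅.
  x = 7: f ≡ 0 at y ∈ ∅; g ≡ 0 at y ∈ {5}; common: ∅.
  x = 8: f ≡ 0 at y ∈ ∅; g ≡ 0 at y ∈ {5}; common: ∅.
  x = 9: f ≡ 0 at y ∈ {5, 6}; g ≡ 0 at y ∈ {5}; common: {5}.
  x = 10: f ≡ 0 at y ∈ {5, 7}; g ≡ 0 at y ∈ {5}; common: {5}.
Collecting: common zeros = {(1, 1), (1, 2), (9, 5), (10, 5)}, so the count is 4.
Comparison with the Bézout bound: 4 ≤ 4 = deg(f)·deg(g), as expected for curves with no common component (the bound is attained).


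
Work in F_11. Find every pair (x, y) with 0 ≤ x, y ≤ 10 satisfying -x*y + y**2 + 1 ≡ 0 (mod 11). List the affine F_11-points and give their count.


Affine F_11-points: {(2, 1), (3, 5), (3, 9), (4, 7), (4, 8), (7, 3), (7, 4), (8, 2), (8, 6), (9, 10)}; count = 10.

For each of the 121 pairs (x, y) ∈ F_11², evaluate f(x, y) mod 11. Record the zeros.
  x = 0: [0↦1, 1↦2, 2↦5, 3↦10, 4↦6, 5↦4, 6↦4, 7↦6, 8↦10, 9↦5, 10↦2]  zeros at y ∈ ∅
  x = 1: [0↦1, 1↦1, 2↦3, 3↦7, 4↦2, 5↦10, 6↦9, 7↦10, 8↦2, 9↦7, 10↦3]  zeros at y ∈ ∅
  x = 2: [0↦1, 1↦0, 2↦1, 3↦4, 4↦9, 5↦5, 6↦3, 7↦3, 8↦5, 9↦9, 10↦4]  zeros at y ∈ {1}
  x = 3: [0↦1, 1↦10, 2↦10, 3↦1, 4↦5, 5↦0, 6↦8, 7↦7, 8↦8, 9↦0, 10↦5]  zeros at y ∈ {5, 9}
  x = 4: [0↦1, 1↦9, 2↦8, 3↦9, 4↦1, 5↦6, 6↦2, 7↦0, 8↦0, 9↦2, 10↦6]  zeros at y ∈ {7, 8}
  x = 5: [0↦1, 1↦8, 2↦6, 3↦6, 4↦8, 5↦1, 6↦7, 7↦4, 8↦3, 9↦4, 10↦7]  zeros at y ∈ ∅
  x = 6: [0↦1, 1↦7, 2↦4, 3↦3, 4↦4, 5↦7, 6↦1, 7↦8, 8↦6, 9↦6, 10↦8]  zeros at y ∈ ∅
  x = 7: [0↦1, 1↦6, 2↦2, 3↦0, 4↦0, 5↦2, 6↦6, 7↦1, 8↦9, 9↦8, 10↦9]  zeros at y ∈ {3, 4}
  x = 8: [0↦1, 1↦5, 2↦0, 3↦8, 4↦7, 5↦8, 6↦0, 7↦5, 8↦1, 9↦10, 10↦10]  zeros at y ∈ {2, 6}
  x = 9: [0↦1, 1↦4, 2↦9, 3↦5, 4↦3, 5↦3, 6↦5, 7↦9, 8↦4, 9↦1, 10↦0]  zeros at y ∈ {10}
  x = 10: [0↦1, 1↦3, 2↦7, 3↦2, 4↦10, 5↦9, 6↦10, 7↦2, 8↦7, 9↦3, 10↦1]  zeros at y ∈ ∅
Collecting zeros: affine points = {(2, 1), (3, 5), (3, 9), (4, 7), (4, 8), (7, 3), (7, 4), (8, 2), (8, 6), (9, 10)}.
Total count |C(F_11)_aff| = 10.


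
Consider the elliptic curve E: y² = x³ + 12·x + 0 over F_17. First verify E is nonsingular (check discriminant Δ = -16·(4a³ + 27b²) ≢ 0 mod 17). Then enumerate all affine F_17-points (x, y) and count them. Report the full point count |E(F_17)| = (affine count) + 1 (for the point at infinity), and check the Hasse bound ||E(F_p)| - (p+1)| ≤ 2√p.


Affine points = {(0, 0), (1, 8), (1, 9), (2, 7), (2, 10), (5, 7), (5, 10), (6, 4), (6, 13), (7, 6), (7, 11), (8, 8), (8, 9), (9, 2), (9, 15), (10, 7), (10, 10), (11, 1), (11, 16), (12, 6), (12, 11), (15, 6), (15, 11), (16, 2), (16, 15)}; affine count = 25; |E(F_17)| = 26.

Discriminant check: Δ ∝ 4a³ + 27b² = 4·12³ + 27·0² = 4·1728 + 27·0 ≡ 10 (mod 17). Nonzero ⇒ E is nonsingular.
For each x ∈ F_17, compute rhs = x³ + 12·x + 0 mod 17, then count y ∈ F_17 with y² ≡ rhs.
  x = 0: rhs = 0, matching y values: 0 (1 points).
  x = 1: rhs = 13, matching y values: 8, 9 (2 points).
  x = 2: rhs = 15, matching y values: 7, 10 (2 points).
  x = 3: rhs = 12, matching y values: none (0 points).
  x = 4: rhs = 10, matching y values: none (0 points).
  x = 5: rhs = 15, matching y values: 7, 10 (2 points).
  x = 6: rhs = 16, matching y values: 4, 13 (2 points).
  x = 7: rhs = 2, matching y values: 6, 11 (2 points).
  x = 8: rhs = 13, matching y values: 8, 9 (2 points).
  x = 9: rhs = 4, matching y values: 2, 15 (2 points).
  x = 10: rhs = 15, matching y values: 7, 10 (2 points).
  x = 11: rhs = 1, matching y values: 1, 16 (2 points).
  x = 12: rhs = 2, matching y values: 6, 11 (2 points).
  x = 13: rhs = 7, matching y values: none (0 points).
  x = 14: rhs = 5, matching y values: none (0 points).
  x = 15: rhs = 2, matching y values: 6, 11 (2 points).
  x = 16: rhs = 4, matching y values: 2, 15 (2 points).
Total affine count: 25.
Full point count |E(F_17)| = 25 + 1 = 26.
Hasse bound: |26 − (17+1)| = |8| = 8 ≤ 2√17 ≈ 8.2462 ✓.


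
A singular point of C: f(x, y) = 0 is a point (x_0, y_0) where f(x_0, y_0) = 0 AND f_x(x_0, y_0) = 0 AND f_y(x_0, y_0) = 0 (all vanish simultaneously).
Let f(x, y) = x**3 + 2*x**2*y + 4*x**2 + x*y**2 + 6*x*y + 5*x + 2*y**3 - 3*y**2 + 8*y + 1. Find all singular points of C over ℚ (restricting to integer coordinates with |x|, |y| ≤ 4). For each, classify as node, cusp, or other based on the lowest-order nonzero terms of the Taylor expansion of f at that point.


Singular points: {(-2, 1)}; classification: cusp.

Compute partial derivatives:
  f_x = 3*x**2 + 4*x*y + 8*x + y**2 + 6*y + 5.
  f_y = 2*x**2 + 2*x*y + 6*x + 6*y**2 - 6*y + 8.
Scan x_0 ∈ {−4, ..., 4}. For each x_0, f_y(x_0, y) is a polynomial in y; find its integer roots y ∈ {−4, ..., 4}, then test f_x and f at those candidates.
  x = -4: f_y(-4, y) = 6*y**2 - 14*y + 16; no integer root y with |y| ≤ 4.
  x = -3: f_y(-3, y) = 6*y**2 - 12*y + 8; no integer root y with |y| ≤ 4.
  x = -2: f_y(-2, y) = 6*y**2 - 10*y + 4; vanishes at y ∈ {1}. (-2, 1): f_x = 0, f = 0 — SINGULAR.
  x = -1: f_y(-1, y) = 6*y**2 - 8*y + 4; no integer root y with |y| ≤ 4.
  x = 0: f_y(0, y) = 6*y**2 - 6*y + 8; no integer root y with |y| ≤ 4.
  x = 1: f_y(1, y) = 6*y**2 - 4*y + 16; no integer root y with |y| ≤ 4.
  x = 2: f_y(2, y) = 6*y**2 - 2*y + 28; no integer root y with |y| ≤ 4.
  x = 3: f_y(3, y) = 6*y**2 + 44; no integer root y with |y| ≤ 4.
  x = 4: f_y(4, y) = 6*y**2 + 2*y + 64; no integer root y with |y| ≤ 4.
Only singular point on the grid: (-2, 1).
Classify: substitute x = -2 + u, y = 1 + v and expand: f = u**3 + 2*u**2*v + u*v**2 + 2*v**3 + v**2.
No constant or linear terms (consistent with a singular point). Quadratic part: v**2. Cubic part: u**3 + 2*u**2*v + u*v**2 + 2*v**3.
The quadratic part v**2 is a perfect square, so there is a single (double) tangent line v = 0, i.e. y = 1. Restricting the cubic part to that line (v = 0) leaves u**3 ≠ 0, so f is not divisible by v and the branch is v² ≈ -u**3 to lowest order — this is a cusp.
Classification: cusp.


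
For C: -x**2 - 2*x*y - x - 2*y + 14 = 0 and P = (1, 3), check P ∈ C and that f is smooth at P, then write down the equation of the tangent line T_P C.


Tangent line at P: -9*x - 4*y + 21 = 0.

Step 1: f(1, 3) = 0, so P lies on C.
Step 2: partial derivatives
  f_x(x, y) = -2*x - 2*y - 1, f_y(x, y) = -2*x - 2.
  f_x(P) = -9, f_y(P) = -4 (gradient nonzero, so P is smooth).
Step 3: tangent line at P: -9·(x − 1) + -4·(y − 3) = 0.
Expanding: -9*x - 4*y + 21 = 0.


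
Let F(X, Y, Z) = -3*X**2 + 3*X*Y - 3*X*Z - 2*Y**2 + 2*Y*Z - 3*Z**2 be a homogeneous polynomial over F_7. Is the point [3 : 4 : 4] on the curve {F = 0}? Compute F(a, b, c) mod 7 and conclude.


F(3,4,4) ≡ 2 (mod 7); P is NOT on the curve.

Evaluate F(3, 4, 4) term-by-term (mod 7).
  -3*X**2 ↦ -3·9·1·1 = -27
  3*X*Y ↦ 3·3·4·1 = 36
  -3*X*Z ↦ -3·3·1·4 = -36
  -2*Y**2 ↦ -2·1·16·1 = -32
  2*Y*Z ↦ 2·1·4·4 = 32
  -3*Z**2 ↦ -3·1·1·16 = -48
Sum: F(3, 4, 4) = (-27) + (36) + (-36) + (-32) + (32) + (-48) = -75.
Reducing mod 7: -75 ≡ 2 (mod 7).
Since F(a, b, c) ≡ 2 ≠ 0 (mod 7), P does NOT lie on the curve.


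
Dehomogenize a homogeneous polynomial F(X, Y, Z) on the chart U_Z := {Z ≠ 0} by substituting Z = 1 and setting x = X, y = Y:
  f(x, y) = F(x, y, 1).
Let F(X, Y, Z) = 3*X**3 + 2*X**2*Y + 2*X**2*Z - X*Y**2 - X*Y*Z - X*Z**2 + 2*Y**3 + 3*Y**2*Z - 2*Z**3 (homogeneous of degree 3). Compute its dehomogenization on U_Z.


f(x, y) = 3*x**3 + 2*x**2*y + 2*x**2 - x*y**2 - x*y - x + 2*y**3 + 3*y**2 - 2

On U_Z we set Z = 1. Each monomial c·X^i·Y^j·Z^k in F becomes c·x^i·y^j·1^k = c·x^i·y^j.
Substituting Z = 1: F(X, Y, 1) = 3*x**3 + 2*x**2*y + 2*x**2 - x*y**2 - x*y - x + 2*y**3 + 3*y**2 - 2.
Note: deg(f) ≤ deg(F) = 3; strict inequality happens when F is divisible by Z (lost terms).


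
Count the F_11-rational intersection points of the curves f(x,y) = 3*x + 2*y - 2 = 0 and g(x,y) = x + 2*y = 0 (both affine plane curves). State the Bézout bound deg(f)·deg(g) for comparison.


Common zeros: {(1, 5)}; count = 1; Bézout bound = 1.

deg(f) = 1, deg(g) = 1, so Bézout bound = 1.
Scan x ∈ F_11. For each x, list the y ∈ F_11 with f(x, y) ≡ 0 and those with g(x, y) ≡ 0 (mod 11); the common zeros in that column are the intersection.
  x = 0: f ≡ 0 at y ∈ {1}; g ≡ 0 at y ∈ {0}; common: ∅.
  x = 1: f ≡ 0 at y ∈ {5}; g ≡ 0 at y ∈ {5}; common: {5}.
  x = 2: f ≡ 0 at y ∈ {9}; g ≡ 0 at y ∈ {10}; common: ∅.
  x = 3: f ≡ 0 at y ∈ {2}; g ≡ 0 at y ∈ {4}; common: ∅.
  x = 4: f ≡ 0 at y ∈ {6}; g ≡ 0 at y ∈ {9}; common: ∅.
  x = 5: f ≡ 0 at y ∈ {10}; g ≡ 0 at y ∈ {3}; common: ∅.
  x = 6: f ≡ 0 at y ∈ {3}; g ≡ 0 at y ∈ {8}; common: ∅.
  x = 7: f ≡ 0 at y ∈ {7}; g ≡ 0 at y ∈ {2}; common: ∅.
  x = 8: f ≡ 0 at y ∈ {0}; g ≡ 0 at y ∈ {7}; common: ∅.
  x = 9: f ≡ 0 at y ∈ {4}; g ≡ 0 at y ∈ {1}; common: ∅.
  x = 10: f ≡ 0 at y ∈ {8}; g ≡ 0 at y ∈ {6}; common: ∅.
Collecting: common zeros = {(1, 5)}, so the count is 1.
Comparison with the Bézout bound: 1 ≤ 1 = deg(f)·deg(g), as expected for curves with no common component (the bound is attained).


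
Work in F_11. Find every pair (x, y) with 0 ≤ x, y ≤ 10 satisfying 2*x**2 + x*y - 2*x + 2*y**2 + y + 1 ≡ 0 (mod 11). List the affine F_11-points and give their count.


Affine F_11-points: {(0, 2), (0, 3), (3, 10), (4, 4), (4, 10), (5, 3), (5, 5), (6, 4), (6, 9), (7, 9), (10, 5), (10, 6)}; count = 12.

For each of the 121 pairs (x, y) ∈ F_11², evaluate f(x, y) mod 11. Record the zeros.
  x = 0: [0↦1, 1↦4, 2↦0, 3↦0, 4↦4, 5↦1, 6↦2, 7↦7, 8↦5, 9↦7, 10↦2]  zeros at y ∈ {2, 3}
  x = 1: [0↦1, 1↦5, 2↦2, 3↦3, 4↦8, 5↦6, 6↦8, 7↦3, 8↦2, 9↦5, 10↦1]  zeros at y ∈ ∅
  x = 2: [0↦5, 1↦10, 2↦8, 3↦10, 4↦5, 5↦4, 6↦7, 7↦3, 8↦3, 9↦7, 10↦4]  zeros at y ∈ ∅
  x = 3: [0↦2, 1↦8, 2↦7, 3↦10, 4↦6, 5↦6, 6↦10, 7↦7, 8↦8, 9↦2, 10↦0]  zeros at y ∈ {10}
  x = 4: [0↦3, 1↦10, 2↦10, 3↦3, 4↦0, 5↦1, 6↦6, 7↦4, 8↦6, 9↦1, 10↦0]  zeros at y ∈ {4, 10}
  x = 5: [0↦8, 1↦5, 2↦6, 3↦0, 4↦9, 5↦0, 6↦6, 7↦5, 8↦8, 9↦4, 10↦4]  zeros at y ∈ {3, 5}
  x = 6: [0↦6, 1↦4, 2↦6, 3↦1, 4↦0, 5↦3, 6↦10, 7↦10, 8↦3, 9↦0, 10↦1]  zeros at y ∈ {4, 9}
  x = 7: [0↦8, 1↦7, 2↦10, 3↦6, 4↦6, 5↦10, 6↦7, 7↦8, 8↦2, 9↦0, 10↦2]  zeros at y ∈ {9}
  x = 8: [0↦3, 1↦3, 2↦7, 3↦4, 4↦5, 5↦10, 6↦8, 7↦10, 8↦5, 9↦4, 10↦7]  zeros at y ∈ ∅
  x = 9: [0↦2, 1↦3, 2↦8, 3↦6, 4↦8, 5↦3, 6↦2, 7↦5, 8↦1, 9↦1, 10↦5]  zeros at y ∈ ∅
  x = 10: [0↦5, 1↦7, 2↦2, 3↦1, 4↦4, 5↦0, 6↦0, 7↦4, 8↦1, 9↦2, 10↦7]  zeros at y ∈ {5, 6}
Collecting zeros: affine points = {(0, 2), (0, 3), (3, 10), (4, 4), (4, 10), (5, 3), (5, 5), (6, 4), (6, 9), (7, 9), (10, 5), (10, 6)}.
Total count |C(F_11)_aff| = 12.


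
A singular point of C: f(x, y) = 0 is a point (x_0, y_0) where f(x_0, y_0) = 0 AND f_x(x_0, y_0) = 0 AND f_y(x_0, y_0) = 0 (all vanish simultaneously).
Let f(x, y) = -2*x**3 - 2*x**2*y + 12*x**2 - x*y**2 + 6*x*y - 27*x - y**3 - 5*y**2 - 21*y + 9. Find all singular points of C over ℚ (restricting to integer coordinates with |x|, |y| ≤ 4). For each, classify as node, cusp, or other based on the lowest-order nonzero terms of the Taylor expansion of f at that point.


Singular points: {(3, -3)}; classification: cusp.

Compute partial derivatives:
  f_x = -6*x**2 - 4*x*y + 24*x - y**2 + 6*y - 27.
  f_y = -2*x**2 - 2*x*y + 6*x - 3*y**2 - 10*y - 21.
Scan x_0 ∈ {−4, ..., 4}. For each x_0, f_y(x_0, y) is a polynomial in y; find its integer roots y ∈ {−4, ..., 4}, then test f_x and f at those candidates.
  x = -4: f_y(-4, y) = -3*y**2 - 2*y - 77; no integer root y with |y| ≤ 4.
  x = -3: f_y(-3, y) = -3*y**2 - 4*y - 57; no integer root y with |y| ≤ 4.
  x = -2: f_y(-2, y) = -3*y**2 - 6*y - 41; no integer root y with |y| ≤ 4.
  x = -1: f_y(-1, y) = -3*y**2 - 8*y - 29; no integer root y with |y| ≤ 4.
  x = 0: f_y(0, y) = -3*y**2 - 10*y - 21; no integer root y with |y| ≤ 4.
  x = 1: f_y(1, y) = -3*y**2 - 12*y - 17; no integer root y with |y| ≤ 4.
  x = 2: f_y(2, y) = -3*y**2 - 14*y - 17; no integer root y with |y| ≤ 4.
  x = 3: f_y(3, y) = -3*y**2 - 16*y - 21; vanishes at y ∈ {-3}. (3, -3): f_x = 0, f = 0 — SINGULAR.
  x = 4: f_y(4, y) = -3*y**2 - 18*y - 29; no integer root y with |y| ≤ 4.
Only singular point on the grid: (3, -3).
Classify: substitute x = 3 + u, y = -3 + v and expand: f = -2*u**3 - 2*u**2*v - u*v**2 - v**3 + v**2.
No constant or linear terms (consistent with a singular point). Quadratic part: v**2. Cubic part: -2*u**3 - 2*u**2*v - u*v**2 - v**3.
The quadratic part v**2 is a perfect square, so there is a single (double) tangent line v = 0, i.e. y = -3. Restricting the cubic part to that line (v = 0) leaves -2*u**3 ≠ 0, so f is not divisible by v and the branch is v² ≈ 2*u**3 to lowest order — this is a cusp.
Classification: cusp.


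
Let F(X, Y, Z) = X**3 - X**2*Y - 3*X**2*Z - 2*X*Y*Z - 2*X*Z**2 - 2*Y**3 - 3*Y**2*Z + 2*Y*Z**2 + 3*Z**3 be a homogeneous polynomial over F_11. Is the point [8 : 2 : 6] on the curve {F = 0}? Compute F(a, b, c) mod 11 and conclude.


F(8,2,6) ≡ 4 (mod 11); P is NOT on the curve.

Evaluate F(8, 2, 6) term-by-term (mod 11).
  X**3 ↦ 1·512·1·1 = 512
  -X**2*Y ↦ -1·64·2·1 = -128
  -3*X**2*Z ↦ -3·64·1·6 = -1152
  -2*X*Y*Z ↦ -2·8·2·6 = -192
  -2*X*Z**2 ↦ -2·8·1·36 = -576
  -2*Y**3 ↦ -2·1·8·1 = -16
  -3*Y**2*Z ↦ -3·1·4·6 = -72
  2*Y*Z**2 ↦ 2·1·2·36 = 144
  3*Z**3 ↦ 3·1·1·216 = 648
Sum: F(8, 2, 6) = (512) + (-128) + (-1152) + (-192) + (-576) + (-16) + (-72) + (144) + (648) = -832.
Reducing mod 11: -832 ≡ 4 (mod 11).
Since F(a, b, c) ≡ 4 ≠ 0 (mod 11), P does NOT lie on the curve.


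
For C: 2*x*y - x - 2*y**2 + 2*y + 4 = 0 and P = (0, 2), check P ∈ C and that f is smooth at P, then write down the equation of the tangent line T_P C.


Tangent line at P: 3*x - 6*y + 12 = 0.

Step 1: f(0, 2) = 0, so P lies on C.
Step 2: partial derivatives
  f_x(x, y) = 2*y - 1, f_y(x, y) = 2*x - 4*y + 2.
  f_x(P) = 3, f_y(P) = -6 (gradient nonzero, so P is smooth).
Step 3: tangent line at P: 3·(x − 0) + -6·(y − 2) = 0.
Expanding: 3*x - 6*y + 12 = 0.


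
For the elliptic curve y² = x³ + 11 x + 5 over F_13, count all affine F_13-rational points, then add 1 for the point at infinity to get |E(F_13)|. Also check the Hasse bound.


Affine points = {(1, 2), (1, 11), (2, 3), (2, 10), (3, 0), (4, 3), (4, 10), (5, 4), (5, 9), (6, 1), (6, 12), (7, 3), (7, 10), (9, 1), (9, 12), (10, 6), (10, 7), (11, 1), (11, 12)}; affine count = 19; |E(F_13)| = 20.

Discriminant check: Δ ∝ 4a³ + 27b² = 4·11³ + 27·5² = 4·1331 + 27·25 ≡ 6 (mod 13). Nonzero ⇒ E is nonsingular.
For each x ∈ F_13, compute rhs = x³ + 11·x + 5 mod 13, then count y ∈ F_13 with y² ≡ rhs.
  x = 0: rhs = 5, matching y values: none (0 points).
  x = 1: rhs = 4, matching y values: 2, 11 (2 points).
  x = 2: rhs = 9, matching y values: 3, 10 (2 points).
  x = 3: rhs = 0, matching y values: 0 (1 points).
  x = 4: rhs = 9, matching y values: 3, 10 (2 points).
  x = 5: rhs = 3, matching y values: 4, 9 (2 points).
  x = 6: rhs = 1, matching y values: 1, 12 (2 points).
  x = 7: rhs = 9, matching y values: 3, 10 (2 points).
  x = 8: rhs = 7, matching y values: none (0 points).
  x = 9: rhs = 1, matching y values: 1, 12 (2 points).
  x = 10: rhs = 10, matching y values: 6, 7 (2 points).
  x = 11: rhs = 1, matching y values: 1, 12 (2 points).
  x = 12: rhs = 6, matching y values: none (0 points).
Total affine count: 19.
Full point count |E(F_13)| = 19 + 1 = 20.
Hasse bound: |20 − (13+1)| = |6| = 6 ≤ 2√13 ≈ 7.2111 ✓.


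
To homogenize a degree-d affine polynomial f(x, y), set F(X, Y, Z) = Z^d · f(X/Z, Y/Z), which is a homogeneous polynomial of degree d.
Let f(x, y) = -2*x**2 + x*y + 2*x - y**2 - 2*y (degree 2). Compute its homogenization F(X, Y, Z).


F(X, Y, Z) = -2*X**2 + X*Y + 2*X*Z - Y**2 - 2*Y*Z

deg(f) = 2.
Substitute x = X/Z, y = Y/Z into f, then multiply by Z^2.
  monomial -2·x^2·y^0 ↦ -2·X^2·Y^0·Z^0.
  monomial 1·x^1·y^1 ↦ 1·X^1·Y^1·Z^0.
  monomial 2·x^1·y^0 ↦ 2·X^1·Y^0·Z^1.
  monomial -1·x^0·y^2 ↦ -1·X^0·Y^2·Z^0.
  monomial -2·x^0·y^1 ↦ -2·X^0·Y^1·Z^1.
Collecting: F(X, Y, Z) = -2*X**2 + X*Y + 2*X*Z - Y**2 - 2*Y*Z.


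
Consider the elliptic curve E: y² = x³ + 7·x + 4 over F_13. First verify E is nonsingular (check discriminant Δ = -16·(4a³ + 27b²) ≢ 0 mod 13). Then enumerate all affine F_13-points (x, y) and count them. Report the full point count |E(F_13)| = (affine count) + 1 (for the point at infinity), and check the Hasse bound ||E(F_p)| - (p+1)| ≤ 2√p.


Affine points = {(0, 2), (0, 11), (1, 5), (1, 8), (2, 0), (3, 0), (8, 0), (9, 4), (9, 9), (12, 3), (12, 10)}; affine count = 11; |E(F_13)| = 12.

Discriminant check: Δ ∝ 4a³ + 27b² = 4·7³ + 27·4² = 4·343 + 27·16 ≡ 10 (mod 13). Nonzero ⇒ E is nonsingular.
For each x ∈ F_13, compute rhs = x³ + 7·x + 4 mod 13, then count y ∈ F_13 with y² ≡ rhs.
  x = 0: rhs = 4, matching y values: 2, 11 (2 points).
  x = 1: rhs = 12, matching y values: 5, 8 (2 points).
  x = 2: rhs = 0, matching y values: 0 (1 points).
  x = 3: rhs = 0, matching y values: 0 (1 points).
  x = 4: rhs = 5, matching y values: none (0 points).
  x = 5: rhs = 8, matching y values: none (0 points).
  x = 6: rhs = 2, matching y values: none (0 points).
  x = 7: rhs = 6, matching y values: none (0 points).
  x = 8: rhs = 0, matching y values: 0 (1 points).
  x = 9: rhs = 3, matching y values: 4, 9 (2 points).
  x = 10: rhs = 8, matching y values: none (0 points).
  x = 11: rhs = 8, matching y values: none (0 points).
  x = 12: rhs = 9, matching y values: 3, 10 (2 points).
Total affine count: 11.
Full point count |E(F_13)| = 11 + 1 = 12.
Hasse bound: |12 − (13+1)| = |-2| = 2 ≤ 2√13 ≈ 7.2111 ✓.


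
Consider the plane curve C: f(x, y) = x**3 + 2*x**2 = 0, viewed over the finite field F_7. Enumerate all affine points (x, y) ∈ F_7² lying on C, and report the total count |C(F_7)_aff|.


Affine F_7-points: {(0, 0), (0, 1), (0, 2), (0, 3), (0, 4), (0, 5), (0, 6), (5, 0), (5, 1), (5, 2), (5, 3), (5, 4), (5, 5), (5, 6)}; count = 14.

For each of the 49 pairs (x, y) ∈ F_7², evaluate f(x, y) mod 7. Record the zeros.
  x = 0: [0↦0, 1↦0, 2↦0, 3↦0, 4↦0, 5↦0, 6↦0]  zeros at y ∈ {0, 1, 2, 3, 4, 5, 6}
  x = 1: [0↦3, 1↦3, 2↦3, 3↦3, 4↦3, 5↦3, 6↦3]  zeros at y ∈ ∅
  x = 2: [0↦2, 1↦2, 2↦2, 3↦2, 4↦2, 5↦2, 6↦2]  zeros at y ∈ ∅
  x = 3: [0↦3, 1↦3, 2↦3, 3↦3, 4↦3, 5↦3, 6↦3]  zeros at y ∈ ∅
  x = 4: [0↦5, 1↦5, 2↦5, 3↦5, 4↦5, 5↦5, 6↦5]  zeros at y ∈ ∅
  x = 5: [0↦0, 1↦0, 2↦0, 3↦0, 4↦0, 5↦0, 6↦0]  zeros at y ∈ {0, 1, 2, 3, 4, 5, 6}
  x = 6: [0↦1, 1↦1, 2↦1, 3↦1, 4↦1, 5↦1, 6↦1]  zeros at y ∈ ∅
Collecting zeros: affine points = {(0, 0), (0, 1), (0, 2), (0, 3), (0, 4), (0, 5), (0, 6), (5, 0), (5, 1), (5, 2), (5, 3), (5, 4), (5, 5), (5, 6)}.
Total count |C(F_7)_aff| = 14.


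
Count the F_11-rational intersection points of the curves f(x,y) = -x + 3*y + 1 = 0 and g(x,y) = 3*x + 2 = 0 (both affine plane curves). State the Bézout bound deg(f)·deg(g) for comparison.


Common zeros: {(3, 8)}; count = 1; Bézout bound = 1.

deg(f) = 1, deg(g) = 1, so Bézout bound = 1.
Scan x ∈ F_11. For each x, list the y ∈ F_11 with f(x, y) ≡ 0 and those with g(x, y) ≡ 0 (mod 11); the common zeros in that column are the intersection.
  x = 0: f ≡ 0 at y ∈ {7}; g ≡ 0 at y ∈ ∅; common: ∅.
  x = 1: f ≡ 0 at y ∈ {0}; g ≡ 0 at y ∈ ∅; common: ∅.
  x = 2: f ≡ 0 at y ∈ {4}; g ≡ 0 at y ∈ ∅; common: ∅.
  x = 3: f ≡ 0 at y ∈ {8}; g ≡ 0 at y ∈ {0, 1, 2, 3, 4, 5, 6, 7, 8, 9, 10}; common: {8}.
  x = 4: f ≡ 0 at y ∈ {1}; g ≡ 0 at y ∈ ∅; common: ∅.
  x = 5: f ≡ 0 at y ∈ {5}; g ≡ 0 at y ∈ ∅; common: ∅.
  x = 6: f ≡ 0 at y ∈ {9}; g ≡ 0 at y ∈ ∅; common: ∅.
  x = 7: f ≡ 0 at y ∈ {2}; g ≡ 0 at y ∈ ∅; common: ∅.
  x = 8: f ≡ 0 at y ∈ {6}; g ≡ 0 at y ∈ ∅; common: ∅.
  x = 9: f ≡ 0 at y ∈ {10}; g ≡ 0 at y ∈ ∅; common: ∅.
  x = 10: f ≡ 0 at y ∈ {3}; g ≡ 0 at y ∈ ∅; common: ∅.
Collecting: common zeros = {(3, 8)}, so the count is 1.
Comparison with the Bézout bound: 1 ≤ 1 = deg(f)·deg(g), as expected for curves with no common component (the bound is attained).


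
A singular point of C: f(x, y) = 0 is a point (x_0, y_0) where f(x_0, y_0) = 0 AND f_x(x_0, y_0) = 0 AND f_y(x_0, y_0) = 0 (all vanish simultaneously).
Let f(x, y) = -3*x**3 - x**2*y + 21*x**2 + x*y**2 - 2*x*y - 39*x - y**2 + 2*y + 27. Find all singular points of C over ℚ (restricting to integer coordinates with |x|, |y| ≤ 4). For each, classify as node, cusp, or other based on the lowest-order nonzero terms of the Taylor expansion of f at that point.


Singular points: {(2, 3)}; classification: cusp.

Compute partial derivatives:
  f_x = -9*x**2 - 2*x*y + 42*x + y**2 - 2*y - 39.
  f_y = -x**2 + 2*x*y - 2*x - 2*y + 2.
Scan x_0 ∈ {−4, ..., 4}. For each x_0, f_y(x_0, y) is a polynomial in y; find its integer roots y ∈ {−4, ..., 4}, then test f_x and f at those candidates.
  x = -4: f_y(-4, y) = -10*y - 6; no integer root y with |y| ≤ 4.
  x = -3: f_y(-3, y) = -8*y - 1; no integer root y with |y| ≤ 4.
  x = -2: f_y(-2, y) = 2 - 6*y; no integer root y with |y| ≤ 4.
  x = -1: f_y(-1, y) = 3 - 4*y; no integer root y with |y| ≤ 4.
  x = 0: f_y(0, y) = 2 - 2*y; vanishes at y ∈ {1}. (0, 1): f_x = -40 ≠ 0.
  x = 1: f_y(1, y) = -1; no integer root y with |y| ≤ 4.
  x = 2: f_y(2, y) = 2*y - 6; vanishes at y ∈ {3}. (2, 3): f_x = 0, f = 0 — SINGULAR.
  x = 3: f_y(3, y) = 4*y - 13; no integer root y with |y| ≤ 4.
  x = 4: f_y(4, y) = 6*y - 22; no integer root y with |y| ≤ 4.
Only singular point on the grid: (2, 3).
Classify: substitute x = 2 + u, y = 3 + v and expand: f = -3*u**3 - u**2*v + u*v**2 + v**2.
No constant or linear terms (consistent with a singular point). Quadratic part: v**2. Cubic part: -3*u**3 - u**2*v + u*v**2.
The quadratic part v**2 is a perfect square, so there is a single (double) tangent line v = 0, i.e. y = 3. Restricting the cubic part to that line (v = 0) leaves -3*u**3 ≠ 0, so f is not divisible by v and the branch is v² ≈ 3*u**3 to lowest order — this is a cusp.
Classification: cusp.


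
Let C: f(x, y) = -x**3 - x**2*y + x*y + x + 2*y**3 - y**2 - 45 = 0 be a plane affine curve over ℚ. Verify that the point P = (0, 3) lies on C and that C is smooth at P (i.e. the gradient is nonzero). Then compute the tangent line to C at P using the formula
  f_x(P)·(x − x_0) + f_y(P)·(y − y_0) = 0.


Tangent line at P: 4*x + 48*y - 144 = 0.

Step 1: f(0, 3) = 0, so P lies on C.
Step 2: partial derivatives
  f_x(x, y) = -3*x**2 - 2*x*y + y + 1, f_y(x, y) = -x**2 + x + 6*y**2 - 2*y.
  f_x(P) = 4, f_y(P) = 48 (gradient nonzero, so P is smooth).
Step 3: tangent line at P: 4·(x − 0) + 48·(y − 3) = 0.
Expanding: 4*x + 48*y - 144 = 0.


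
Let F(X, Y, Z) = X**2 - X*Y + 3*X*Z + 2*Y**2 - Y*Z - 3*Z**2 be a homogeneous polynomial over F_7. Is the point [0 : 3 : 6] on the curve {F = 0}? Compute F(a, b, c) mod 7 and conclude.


F(0,3,6) ≡ 4 (mod 7); P is NOT on the curve.

Evaluate F(0, 3, 6) term-by-term (mod 7).
  X**2 ↦ 1·0·1·1 = 0
  -X*Y ↦ -1·0·3·1 = 0
  3*X*Z ↦ 3·0·1·6 = 0
  2*Y**2 ↦ 2·1·9·1 = 18
  -Y*Z ↦ -1·1·3·6 = -18
  -3*Z**2 ↦ -3·1·1·36 = -108
Sum: F(0, 3, 6) = (0) + (0) + (0) + (18) + (-18) + (-108) = -108.
Reducing mod 7: -108 ≡ 4 (mod 7).
Since F(a, b, c) ≡ 4 ≠ 0 (mod 7), P does NOT lie on the curve.


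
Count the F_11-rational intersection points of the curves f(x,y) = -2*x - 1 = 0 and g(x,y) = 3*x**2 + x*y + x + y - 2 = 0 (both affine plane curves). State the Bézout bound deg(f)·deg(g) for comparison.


Common zeros: {(5, 9)}; count = 1; Bézout bound = 2.

deg(f) = 1, deg(g) = 2, so Bézout bound = 2.
Scan x ∈ F_11. For each x, list the y ∈ F_11 with f(x, y) ≡ 0 and those with g(x, y) ≡ 0 (mod 11); the common zeros in that column are the intersection.
  x = 0: f ≡ 0 at y ∈ ∅; g ≡ 0 at y ∈ {2}; common: ∅.
  x = 1: f ≡ 0 at y ∈ ∅; g ≡ 0 at y ∈ {10}; common: ∅.
  x = 2: f ≡ 0 at y ∈ ∅; g ≡ 0 at y ∈ {7}; common: ∅.
  x = 3: f ≡ 0 at y ∈ ∅; g ≡ 0 at y ∈ {4}; common: ∅.
  x = 4: f ≡ 0 at y ∈ ∅; g ≡ 0 at y ∈ {1}; common: ∅.
  x = 5: f ≡ 0 at y ∈ {0, 1, 2, 3, 4, 5, 6, 7, 8, 9, 10}; g ≡ 0 at y ∈ {9}; common: {9}.
  x = 6: f ≡ 0 at y ∈ ∅; g ≡ 0 at y ∈ {6}; common: ∅.
  x = 7: f ≡ 0 at y ∈ ∅; g ≡ 0 at y ∈ {3}; common: ∅.
  x = 8: f ≡ 0 at y ∈ ∅; g ≡ 0 at y ∈ {0}; common: ∅.
  x = 9: f ≡ 0 at y ∈ ∅; g ≡ 0 at y ∈ {8}; common: ∅.
  x = 10: f ≡ 0 at y ∈ ∅; g ≡ 0 at y ∈ {0, 1, 2, 3, 4, 5, 6, 7, 8, 9, 10}; common: ∅.
Collecting: common zeros = {(5, 9)}, so the count is 1.
Comparison with the Bézout bound: 1 ≤ 2 = deg(f)·deg(g), as expected for curves with no common component (the affine F_11-count falls short of the bound because intersections may lie at infinity, over extension fields, or carry multiplicity).


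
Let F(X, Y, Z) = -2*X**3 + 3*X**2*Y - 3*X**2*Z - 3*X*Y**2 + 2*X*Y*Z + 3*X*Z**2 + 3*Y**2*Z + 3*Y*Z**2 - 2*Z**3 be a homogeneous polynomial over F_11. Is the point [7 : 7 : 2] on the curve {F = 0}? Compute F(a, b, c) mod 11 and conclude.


F(7,7,2) ≡ 3 (mod 11); P is NOT on the curve.

Evaluate F(7, 7, 2) term-by-term (mod 11).
  -2*X**3 ↦ -2·343·1·1 = -686
  3*X**2*Y ↦ 3·49·7·1 = 1029
  -3*X**2*Z ↦ -3·49·1·2 = -294
  -3*X*Y**2 ↦ -3·7·49·1 = -1029
  2*X*Y*Z ↦ 2·7·7·2 = 196
  3*X*Z**2 ↦ 3·7·1·4 = 84
  3*Y**2*Z ↦ 3·1·49·2 = 294
  3*Y*Z**2 ↦ 3·1·7·4 = 84
  -2*Z**3 ↦ -2·1·1·8 = -16
Sum: F(7, 7, 2) = (-686) + (1029) + (-294) + (-1029) + (196) + (84) + (294) + (84) + (-16) = -338.
Reducing mod 11: -338 ≡ 3 (mod 11).
Since F(a, b, c) ≡ 3 ≠ 0 (mod 11), P does NOT lie on the curve.


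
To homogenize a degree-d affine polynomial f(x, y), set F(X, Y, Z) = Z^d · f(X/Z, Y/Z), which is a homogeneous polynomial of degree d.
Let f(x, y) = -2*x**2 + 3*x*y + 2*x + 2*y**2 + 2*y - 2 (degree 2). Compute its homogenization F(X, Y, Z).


F(X, Y, Z) = -2*X**2 + 3*X*Y + 2*X*Z + 2*Y**2 + 2*Y*Z - 2*Z**2

deg(f) = 2.
Substitute x = X/Z, y = Y/Z into f, then multiply by Z^2.
  monomial -2·x^2·y^0 ↦ -2·X^2·Y^0·Z^0.
  monomial 3·x^1·y^1 ↦ 3·X^1·Y^1·Z^0.
  monomial 2·x^1·y^0 ↦ 2·X^1·Y^0·Z^1.
  monomial 2·x^0·y^2 ↦ 2·X^0·Y^2·Z^0.
  monomial 2·x^0·y^1 ↦ 2·X^0·Y^1·Z^1.
  monomial -2·x^0·y^0 ↦ -2·X^0·Y^0·Z^2.
Collecting: F(X, Y, Z) = -2*X**2 + 3*X*Y + 2*X*Z + 2*Y**2 + 2*Y*Z - 2*Z**2.


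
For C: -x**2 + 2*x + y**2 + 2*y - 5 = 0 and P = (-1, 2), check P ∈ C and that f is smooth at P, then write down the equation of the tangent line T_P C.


Tangent line at P: 4*x + 6*y - 8 = 0.

Step 1: f(-1, 2) = 0, so P lies on C.
Step 2: partial derivatives
  f_x(x, y) = 2 - 2*x, f_y(x, y) = 2*y + 2.
  f_x(P) = 4, f_y(P) = 6 (gradient nonzero, so P is smooth).
Step 3: tangent line at P: 4·(x − -1) + 6·(y − 2) = 0.
Expanding: 4*x + 6*y - 8 = 0.


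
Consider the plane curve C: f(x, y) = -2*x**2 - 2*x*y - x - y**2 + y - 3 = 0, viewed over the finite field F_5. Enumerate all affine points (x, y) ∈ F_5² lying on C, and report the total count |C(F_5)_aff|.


Affine F_5-points: {(0, 2), (0, 4), (3, 1), (3, 4)}; count = 4.

For each of the 25 pairs (x, y) ∈ F_5², evaluate f(x, y) mod 5. Record the zeros.
  x = 0: [0↦2, 1↦2, 2↦0, 3↦1, 4↦0]  zeros at y ∈ {2, 4}
  x = 1: [0↦4, 1↦2, 2↦3, 3↦2, 4↦4]  zeros at y ∈ ∅
  x = 2: [0↦2, 1↦3, 2↦2, 3↦4, 4↦4]  zeros at y ∈ ∅
  x = 3: [0↦1, 1↦0, 2↦2, 3↦2, 4↦0]  zeros at y ∈ {1, 4}
  x = 4: [0↦1, 1↦3, 2↦3, 3↦1, 4↦2]  zeros at y ∈ ∅
Collecting zeros: affine points = {(0, 2), (0, 4), (3, 1), (3, 4)}.
Total count |C(F_5)_aff| = 4.


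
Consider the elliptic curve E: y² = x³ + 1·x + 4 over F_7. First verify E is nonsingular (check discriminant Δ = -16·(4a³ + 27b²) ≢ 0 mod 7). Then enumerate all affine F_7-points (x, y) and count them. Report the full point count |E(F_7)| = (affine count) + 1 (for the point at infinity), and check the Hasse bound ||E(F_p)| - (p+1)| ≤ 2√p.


Affine points = {(0, 2), (0, 5), (2, 0), (4, 3), (4, 4), (5, 1), (5, 6), (6, 3), (6, 4)}; affine count = 9; |E(F_7)| = 10.

Discriminant check: Δ ∝ 4a³ + 27b² = 4·1³ + 27·4² = 4·1 + 27·16 ≡ 2 (mod 7). Nonzero ⇒ E is nonsingular.
For each x ∈ F_7, compute rhs = x³ + 1·x + 4 mod 7, then count y ∈ F_7 with y² ≡ rhs.
  x = 0: rhs = 4, matching y values: 2, 5 (2 points).
  x = 1: rhs = 6, matching y values: none (0 points).
  x = 2: rhs = 0, matching y values: 0 (1 points).
  x = 3: rhs = 6, matching y values: none (0 points).
  x = 4: rhs = 2, matching y values: 3, 4 (2 points).
  x = 5: rhs = 1, matching y values: 1, 6 (2 points).
  x = 6: rhs = 2, matching y values: 3, 4 (2 points).
Total affine count: 9.
Full point count |E(F_7)| = 9 + 1 = 10.
Hasse bound: |10 − (7+1)| = |2| = 2 ≤ 2√7 ≈ 5.2915 ✓.


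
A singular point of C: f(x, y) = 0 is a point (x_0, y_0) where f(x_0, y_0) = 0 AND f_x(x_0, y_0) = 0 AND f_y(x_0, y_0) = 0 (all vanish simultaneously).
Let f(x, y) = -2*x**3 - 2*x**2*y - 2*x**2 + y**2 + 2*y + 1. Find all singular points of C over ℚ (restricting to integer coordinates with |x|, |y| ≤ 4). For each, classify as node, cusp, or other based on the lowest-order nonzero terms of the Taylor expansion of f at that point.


Singular points: {(0, -1)}; classification: cusp.

Compute partial derivatives:
  f_x = -6*x**2 - 4*x*y - 4*x.
  f_y = -2*x**2 + 2*y + 2.
Scan x_0 ∈ {−4, ..., 4}. For each x_0, f_y(x_0, y) is a polynomial in y; find its integer roots y ∈ {−4, ..., 4}, then test f_x and f at those candidates.
  x = -4: f_y(-4, y) = 2*y - 30; no integer root y with |y| ≤ 4.
  x = -3: f_y(-3, y) = 2*y - 16; no integer root y with |y| ≤ 4.
  x = -2: f_y(-2, y) = 2*y - 6; vanishes at y ∈ {3}. (-2, 3): f_x = 8 ≠ 0.
  x = -1: f_y(-1, y) = 2*y; vanishes at y ∈ {0}. (-1, 0): f_x = -2 ≠ 0.
  x = 0: f_y(0, y) = 2*y + 2; vanishes at y ∈ {-1}. (0, -1): f_x = 0, f = 0 — SINGULAR.
  x = 1: f_y(1, y) = 2*y; vanishes at y ∈ {0}. (1, 0): f_x = -10 ≠ 0.
  x = 2: f_y(2, y) = 2*y - 6; vanishes at y ∈ {3}. (2, 3): f_x = -56 ≠ 0.
  x = 3: f_y(3, y) = 2*y - 16; no integer root y with |y| ≤ 4.
  x = 4: f_y(4, y) = 2*y - 30; no integer root y with |y| ≤ 4.
Only singular point on the grid: (0, -1).
Classify: substitute x = 0 + u, y = -1 + v and expand: f = -2*u**3 - 2*u**2*v + v**2.
No constant or linear terms (consistent with a singular point). Quadratic part: v**2. Cubic part: -2*u**3 - 2*u**2*v.
The quadratic part v**2 is a perfect square, so there is a single (double) tangent line v = 0, i.e. y = -1. Restricting the cubic part to that line (v = 0) leaves -2*u**3 ≠ 0, so f is not divisible by v and the branch is v² ≈ 2*u**3 to lowest order — this is a cusp.
Classification: cusp.


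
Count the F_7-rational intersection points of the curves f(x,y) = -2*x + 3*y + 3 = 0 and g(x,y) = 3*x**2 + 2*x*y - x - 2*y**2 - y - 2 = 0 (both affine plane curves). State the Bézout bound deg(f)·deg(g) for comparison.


Common zeros: ∅; count = 0; Bézout bound = 2.

deg(f) = 1, deg(g) = 2, so Bézout bound = 2.
Scan x ∈ F_7. For each x, list the y ∈ F_7 with f(x, y) ≡ 0 and those with g(x, y) ≡ 0 (mod 7); the common zeros in that column are the intersection.
  x = 0: f ≡ 0 at y ∈ {6}; g ≡ 0 at y ∈ ∅; common: ∅.
  x = 1: f ≡ 0 at y ∈ {2}; g ≡ 0 at y ∈ {0, 4}; common: ∅.
  x = 2: f ≡ 0 at y ∈ {5}; g ≡ 0 at y ∈ ∅; common: ∅.
  x = 3: f ≡ 0 at y ∈ {1}; g ≡ 0 at y ∈ ∅; common: ∅.
  x = 4: f ≡ 0 at y ∈ {4}; g ≡ 0 at y ∈ {0}; common: ∅.
  x = 5: f ≡ 0 at y ∈ {0}; g ≡ 0 at y ∈ {3, 5}; common: ∅.
  x = 6: f ≡ 0 at y ∈ {3}; g ≡ 0 at y ∈ {4, 5}; common: ∅.
Collecting: common zeros = ∅, so the count is 0.
Comparison with the Bézout bound: 0 ≤ 2 = deg(f)·deg(g), as expected for curves with no common component (the affine F_7-count falls short of the bound because intersections may lie at infinity, over extension fields, or carry multiplicity).


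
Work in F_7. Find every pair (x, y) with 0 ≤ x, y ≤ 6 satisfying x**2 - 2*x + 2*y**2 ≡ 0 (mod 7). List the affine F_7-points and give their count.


Affine F_7-points: {(0, 0), (1, 2), (1, 5), (2, 0), (3, 3), (3, 4), (6, 3), (6, 4)}; count = 8.

For each of the 49 pairs (x, y) ∈ F_7², evaluate f(x, y) mod 7. Record the zeros.
  x = 0: [0↦0, 1↦2, 2↦1, 3↦4, 4↦4, 5↦1, 6↦2]  zeros at y ∈ {0}
  x = 1: [0↦6, 1↦1, 2↦0, 3↦3, 4↦3, 5↦0, 6↦1]  zeros at y ∈ {2, 5}
  x = 2: [0↦0, 1↦2, 2↦1, 3↦4, 4↦4, 5↦1, 6↦2]  zeros at y ∈ {0}
  x = 3: [0↦3, 1↦5, 2↦4, 3↦0, 4↦0, 5↦4, 6↦5]  zeros at y ∈ {3, 4}
  x = 4: [0↦1, 1↦3, 2↦2, 3↦5, 4↦5, 5↦2, 6↦3]  zeros at y ∈ ∅
  x = 5: [0↦1, 1↦3, 2↦2, 3↦5, 4↦5, 5↦2, 6↦3]  zeros at y ∈ ∅
  x = 6: [0↦3, 1↦5, 2↦4, 3↦0, 4↦0, 5↦4, 6↦5]  zeros at y ∈ {3, 4}
Collecting zeros: affine points = {(0, 0), (1, 2), (1, 5), (2, 0), (3, 3), (3, 4), (6, 3), (6, 4)}.
Total count |C(F_7)_aff| = 8.


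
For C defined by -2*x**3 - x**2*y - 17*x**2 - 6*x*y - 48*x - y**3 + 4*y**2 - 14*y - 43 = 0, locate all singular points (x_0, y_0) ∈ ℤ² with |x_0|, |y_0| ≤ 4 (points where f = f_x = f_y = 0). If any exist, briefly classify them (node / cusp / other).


Singular points: {(-3, 1)}; classification: cusp.

Compute partial derivatives:
  f_x = -6*x**2 - 2*x*y - 34*x - 6*y - 48.
  f_y = -x**2 - 6*x - 3*y**2 + 8*y - 14.
Scan x_0 ∈ {−4, ..., 4}. For each x_0, f_y(x_0, y) is a polynomial in y; find its integer roots y ∈ {−4, ..., 4}, then test f_x and f at those candidates.
  x = -4: f_y(-4, y) = -3*y**2 + 8*y - 6; no integer root y with |y| ≤ 4.
  x = -3: f_y(-3, y) = -3*y**2 + 8*y - 5; vanishes at y ∈ {1}. (-3, 1): f_x = 0, f = 0 — SINGULAR.
  x = -2: f_y(-2, y) = -3*y**2 + 8*y - 6; no integer root y with |y| ≤ 4.
  x = -1: f_y(-1, y) = -3*y**2 + 8*y - 9; no integer root y with |y| ≤ 4.
  x = 0: f_y(0, y) = -3*y**2 + 8*y - 14; no integer root y with |y| ≤ 4.
  x = 1: f_y(1, y) = -3*y**2 + 8*y - 21; no integer root y with |y| ≤ 4.
  x = 2: f_y(2, y) = -3*y**2 + 8*y - 30; no integer root y with |y| ≤ 4.
  x = 3: f_y(3, y) = -3*y**2 + 8*y - 41; no integer root y with |y| ≤ 4.
  x = 4: f_y(4, y) = -3*y**2 + 8*y - 54; no integer root y with |y| ≤ 4.
Only singular point on the grid: (-3, 1).
Classify: substitute x = -3 + u, y = 1 + v and expand: f = -2*u**3 - u**2*v - v**3 + v**2.
No constant or linear terms (consistent with a singular point). Quadratic part: v**2. Cubic part: -2*u**3 - u**2*v - v**3.
The quadratic part v**2 is a perfect square, so there is a single (double) tangent line v = 0, i.e. y = 1. Restricting the cubic part to that line (v = 0) leaves -2*u**3 ≠ 0, so f is not divisible by v and the branch is v² ≈ 2*u**3 to lowest order — this is a cusp.
Classification: cusp.


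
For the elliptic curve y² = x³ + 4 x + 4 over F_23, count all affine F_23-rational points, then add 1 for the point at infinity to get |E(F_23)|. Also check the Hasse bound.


Affine points = {(0, 2), (0, 21), (1, 3), (1, 20), (10, 3), (10, 20), (12, 3), (12, 20), (15, 9), (15, 14), (16, 1), (16, 22), (19, 4), (19, 19)}; affine count = 14; |E(F_23)| = 15.

Discriminant check: Δ ∝ 4a³ + 27b² = 4·4³ + 27·4² = 4·64 + 27·16 ≡ 21 (mod 23). Nonzero ⇒ E is nonsingular.
For each x ∈ F_23, compute rhs = x³ + 4·x + 4 mod 23, then count y ∈ F_23 with y² ≡ rhs.
  x = 0: rhs = 4, matching y values: 2, 21 (2 points).
  x = 1: rhs = 9, matching y values: 3, 20 (2 points).
  x = 2: rhs = 20, matching y values: none (0 points).
  x = 3: rhs = 20, matching y values: none (0 points).
  x = 4: rhs = 15, matching y values: none (0 points).
  x = 5: rhs = 11, matching y values: none (0 points).
  x = 6: rhs = 14, matching y values: none (0 points).
  x = 7: rhs = 7, matching y values: none (0 points).
  x = 8: rhs = 19, matching y values: none (0 points).
  x = 9: rhs = 10, matching y values: none (0 points).
  x = 10: rhs = 9, matching y values: 3, 20 (2 points).
  x = 11: rhs = 22, matching y values: none (0 points).
  x = 12: rhs = 9, matching y values: 3, 20 (2 points).
  x = 13: rhs = 22, matching y values: none (0 points).
  x = 14: rhs = 21, matching y values: none (0 points).
  x = 15: rhs = 12, matching y values: 9, 14 (2 points).
  x = 16: rhs = 1, matching y values: 1, 22 (2 points).
  x = 17: rhs = 17, matching y values: none (0 points).
  x = 18: rhs = 20, matching y values: none (0 points).
  x = 19: rhs = 16, matching y values: 4, 19 (2 points).
  x = 20: rhs = 11, matching y values: none (0 points).
  x = 21: rhs = 11, matching y values: none (0 points).
  x = 22: rhs = 22, matching y values: none (0 points).
Total affine count: 14.
Full point count |E(F_23)| = 14 + 1 = 15.
Hasse bound: |15 − (23+1)| = |-9| = 9 ≤ 2√23 ≈ 9.5917 ✓.
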